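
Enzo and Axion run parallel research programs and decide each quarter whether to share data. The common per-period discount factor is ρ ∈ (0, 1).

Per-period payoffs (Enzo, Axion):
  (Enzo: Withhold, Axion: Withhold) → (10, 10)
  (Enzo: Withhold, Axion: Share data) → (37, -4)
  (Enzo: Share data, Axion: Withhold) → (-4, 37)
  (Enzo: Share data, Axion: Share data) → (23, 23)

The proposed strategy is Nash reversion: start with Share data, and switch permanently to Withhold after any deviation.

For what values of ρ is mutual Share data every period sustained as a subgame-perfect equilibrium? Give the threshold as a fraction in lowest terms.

14/27

One-period gain from deviating is 37 − 23 = 14. The loss is 23 − 10 = 13 in every subsequent period, with present value 13·ρ/(1−ρ).
Deviation is unprofitable when 13·ρ/(1−ρ) ≥ 14, i.e. ρ/(1−ρ) ≥ 14/13.
Equivalently ρ ≥ 14/(14+13) = 14/27.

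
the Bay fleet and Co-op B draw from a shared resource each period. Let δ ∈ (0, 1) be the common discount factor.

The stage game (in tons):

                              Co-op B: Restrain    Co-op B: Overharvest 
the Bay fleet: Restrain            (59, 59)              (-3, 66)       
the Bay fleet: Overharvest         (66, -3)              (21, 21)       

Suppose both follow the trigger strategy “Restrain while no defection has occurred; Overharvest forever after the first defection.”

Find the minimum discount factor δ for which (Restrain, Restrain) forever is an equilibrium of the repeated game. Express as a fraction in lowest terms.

59/(1−δ) ≥ 66 + 21δ/(1−δ)
59 ≥ 66 − 45δ
δ ≥ 7/45.

7/45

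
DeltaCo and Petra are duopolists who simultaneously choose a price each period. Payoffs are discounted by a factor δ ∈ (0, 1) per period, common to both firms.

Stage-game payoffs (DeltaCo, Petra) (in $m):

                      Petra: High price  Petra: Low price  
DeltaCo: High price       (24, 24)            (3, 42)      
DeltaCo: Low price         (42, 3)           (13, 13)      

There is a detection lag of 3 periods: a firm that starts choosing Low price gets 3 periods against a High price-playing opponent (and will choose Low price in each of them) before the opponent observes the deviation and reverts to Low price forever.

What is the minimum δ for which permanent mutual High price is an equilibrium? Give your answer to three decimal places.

0.853

Deviating for the 3 undetected periods gains 42−24 = 18 per period over cooperation, then loses 24−13 = 11 per period forever once punishment starts.
Gain: 18(1 + δ + … + δ^2); loss: 11·δ^3/(1−δ).
No profitable deviation ⇔ 18(1−δ^3) ≤ 11·δ^3, i.e. δ^3 ≥ 18/(18+11) = 18/29.
Hence δ ≥ (18/29)^(1/3) ≈ 0.853.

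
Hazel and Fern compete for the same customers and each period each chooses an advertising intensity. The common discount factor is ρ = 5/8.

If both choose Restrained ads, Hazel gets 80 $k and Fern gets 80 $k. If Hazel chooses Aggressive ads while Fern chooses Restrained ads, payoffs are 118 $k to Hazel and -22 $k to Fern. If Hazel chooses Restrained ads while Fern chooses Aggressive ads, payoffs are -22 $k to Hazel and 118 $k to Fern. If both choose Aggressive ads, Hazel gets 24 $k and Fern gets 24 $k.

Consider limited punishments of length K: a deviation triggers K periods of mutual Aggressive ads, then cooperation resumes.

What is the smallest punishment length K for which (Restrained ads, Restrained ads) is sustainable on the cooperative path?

Need Σ_{k=1}^{K} ρ^k ≥ (118−80)/(80−24) = 0.6786 at ρ = 5/8.
At K = 1 the sum is 0.6250 < 0.6786; at K = 2 it is 1.0156 ≥ 0.6786.
So the minimum punishment length is K = 2.

2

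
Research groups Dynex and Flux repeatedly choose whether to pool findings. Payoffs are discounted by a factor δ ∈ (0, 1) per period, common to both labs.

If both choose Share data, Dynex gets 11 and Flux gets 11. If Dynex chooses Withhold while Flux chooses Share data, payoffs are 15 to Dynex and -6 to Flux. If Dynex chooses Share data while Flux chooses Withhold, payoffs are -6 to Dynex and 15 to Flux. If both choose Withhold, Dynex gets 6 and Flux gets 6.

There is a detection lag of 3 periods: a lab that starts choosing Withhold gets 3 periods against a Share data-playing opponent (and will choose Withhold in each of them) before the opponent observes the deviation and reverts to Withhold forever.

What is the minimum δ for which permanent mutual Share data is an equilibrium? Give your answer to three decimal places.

0.763

A deviator earns 15 for 3 periods, then 6 forever; cooperating earns 11 forever. Multiplying the IC by (1−δ):
11 ≥ 15(1−δ^3) + 6δ^3, so 9·δ^3 ≥ 4 and δ^3 ≥ 4/9.
δ ≥ (4/9)^(1/3) ≈ 0.763.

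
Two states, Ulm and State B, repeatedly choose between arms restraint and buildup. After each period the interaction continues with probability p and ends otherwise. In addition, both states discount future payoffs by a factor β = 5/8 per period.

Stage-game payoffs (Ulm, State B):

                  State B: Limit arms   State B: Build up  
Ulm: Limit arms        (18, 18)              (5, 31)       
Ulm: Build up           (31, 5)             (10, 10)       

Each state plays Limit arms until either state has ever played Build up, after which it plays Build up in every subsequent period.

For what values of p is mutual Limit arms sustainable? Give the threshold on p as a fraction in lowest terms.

104/105

Expected continuation weight on next period's payoff is β·p = 5/8·p, which plays the role of the discount factor.
Cooperation requires 5/8·p ≥ (31−18)/(31−10) = 13/21, hence p ≥ 104/105.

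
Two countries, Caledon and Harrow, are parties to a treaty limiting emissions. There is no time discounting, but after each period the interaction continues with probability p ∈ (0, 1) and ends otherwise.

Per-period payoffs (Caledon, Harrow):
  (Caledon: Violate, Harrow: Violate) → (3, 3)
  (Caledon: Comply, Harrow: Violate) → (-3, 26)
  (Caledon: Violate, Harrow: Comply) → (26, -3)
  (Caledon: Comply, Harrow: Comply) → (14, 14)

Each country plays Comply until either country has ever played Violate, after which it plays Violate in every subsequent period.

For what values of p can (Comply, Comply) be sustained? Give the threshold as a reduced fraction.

12/23

Expected cooperation value is 14 + p·14 + p²·14 + … = 14/(1−p); deviation gives 26 + p·3/(1−p).
14 ≥ 26(1−p) + 3p ⇒ 23p ≥ 12 ⇒ p ≥ 12/23.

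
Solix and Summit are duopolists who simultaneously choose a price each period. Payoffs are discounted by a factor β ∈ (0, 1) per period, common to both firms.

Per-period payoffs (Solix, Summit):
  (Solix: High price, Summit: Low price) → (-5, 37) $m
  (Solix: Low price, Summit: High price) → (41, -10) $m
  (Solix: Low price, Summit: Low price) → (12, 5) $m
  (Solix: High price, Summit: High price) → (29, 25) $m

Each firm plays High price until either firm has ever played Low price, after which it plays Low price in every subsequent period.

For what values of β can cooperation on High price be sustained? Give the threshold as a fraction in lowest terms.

Solix's threshold: (41−29)/(41−12) = 12/29.
Summit's threshold: (37−25)/(37−5) = 3/8.
12/29 > 3/8, so Solix binds and β* = 12/29.

12/29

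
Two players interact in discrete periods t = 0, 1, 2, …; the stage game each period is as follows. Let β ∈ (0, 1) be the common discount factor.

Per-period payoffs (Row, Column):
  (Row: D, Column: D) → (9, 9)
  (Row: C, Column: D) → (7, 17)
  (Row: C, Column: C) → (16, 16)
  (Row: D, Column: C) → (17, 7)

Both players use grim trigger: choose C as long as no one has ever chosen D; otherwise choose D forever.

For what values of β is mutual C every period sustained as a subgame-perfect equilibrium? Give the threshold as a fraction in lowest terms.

1/8

Cooperation forever yields 16 each period: 16/(1−β).
Deviating yields 17 once, then 9 forever: 17 + 9β/(1−β).
No profitable deviation requires 16/(1−β) ≥ 17 + 9β/(1−β).
Multiplying by (1−β): 16 ≥ 17(1−β) + 9β = 17 − 8β.
So 8β ≥ 1, i.e. β ≥ 1/8.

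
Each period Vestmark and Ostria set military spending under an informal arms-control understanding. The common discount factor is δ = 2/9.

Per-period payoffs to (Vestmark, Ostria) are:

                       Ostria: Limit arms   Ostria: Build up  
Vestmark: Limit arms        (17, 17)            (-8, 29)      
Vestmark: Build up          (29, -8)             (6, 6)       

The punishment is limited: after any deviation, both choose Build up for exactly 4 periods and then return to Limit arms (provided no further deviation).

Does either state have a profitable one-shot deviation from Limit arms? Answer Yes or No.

Comparing payoff streams over the 5 periods until play realigns: cooperate → 17(1+δ+…+δ^4); deviate → 29 + 6(δ+…+δ^4).
Cooperation is sustained iff (17−6)(δ+…+δ^4) ≥ 29−17.
δ+…+δ^4 = 2/9·(1−(2/9)^4)/(1−2/9) = 0.2850, and (29−17)/(17−6) = 1.0909.
0.2850 < 1.0909, so cooperation is not sustainable.

Yes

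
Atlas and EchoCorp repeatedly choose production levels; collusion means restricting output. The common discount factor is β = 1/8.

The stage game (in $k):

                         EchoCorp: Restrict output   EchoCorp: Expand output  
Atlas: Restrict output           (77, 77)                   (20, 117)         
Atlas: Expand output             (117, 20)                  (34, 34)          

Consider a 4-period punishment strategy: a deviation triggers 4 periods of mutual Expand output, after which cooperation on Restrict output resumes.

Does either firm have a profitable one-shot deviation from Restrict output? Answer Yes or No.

IC: β+…+β^4 ≥ (117−77)/(77−34) = 40/43.
At β = 1/8: partial sum = 0.1428 < 0.9302. Cooperation not sustainable.

Yes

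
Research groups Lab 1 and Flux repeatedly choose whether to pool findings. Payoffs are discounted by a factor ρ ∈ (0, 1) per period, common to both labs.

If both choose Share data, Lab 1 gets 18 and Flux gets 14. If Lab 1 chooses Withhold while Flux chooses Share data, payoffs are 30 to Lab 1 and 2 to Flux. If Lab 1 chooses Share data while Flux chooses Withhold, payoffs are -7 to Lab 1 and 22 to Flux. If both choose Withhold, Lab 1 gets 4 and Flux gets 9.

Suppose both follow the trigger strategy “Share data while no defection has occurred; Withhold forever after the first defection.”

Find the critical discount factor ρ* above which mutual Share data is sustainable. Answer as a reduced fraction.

8/13

Lab 1: cooperation gives 18 each period; deviation gives 30 once then 4 forever.
  18/(1−ρ) ≥ 30 + 4ρ/(1−ρ) ⇒ ρ ≥ 12/26 = 6/13.
Flux: cooperation gives 14 each period; deviation gives 22 once then 9 forever.
  ρ ≥ 8/13.
Both must hold, so the binding constraint is Flux's: ρ ≥ 8/13.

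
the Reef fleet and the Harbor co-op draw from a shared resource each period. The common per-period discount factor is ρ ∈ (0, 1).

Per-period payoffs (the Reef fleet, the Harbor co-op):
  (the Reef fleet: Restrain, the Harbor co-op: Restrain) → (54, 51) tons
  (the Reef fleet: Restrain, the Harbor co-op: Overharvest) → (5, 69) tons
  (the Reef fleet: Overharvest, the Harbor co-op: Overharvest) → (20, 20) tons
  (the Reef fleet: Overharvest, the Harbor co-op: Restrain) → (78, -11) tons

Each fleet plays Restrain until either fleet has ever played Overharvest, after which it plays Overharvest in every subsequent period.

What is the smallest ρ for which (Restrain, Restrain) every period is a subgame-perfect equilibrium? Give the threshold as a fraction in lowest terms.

12/29

For the Reef fleet: deviation gain 78−54 = 24, per-period punishment loss 54−20 = 34. IC gives ρ ≥ 24/58 = 12/29.
For the Harbor co-op: gain 18, loss 31 per period, so ρ ≥ 18/49.
The tighter constraint is the Reef fleet's, so cooperation needs ρ ≥ 12/29.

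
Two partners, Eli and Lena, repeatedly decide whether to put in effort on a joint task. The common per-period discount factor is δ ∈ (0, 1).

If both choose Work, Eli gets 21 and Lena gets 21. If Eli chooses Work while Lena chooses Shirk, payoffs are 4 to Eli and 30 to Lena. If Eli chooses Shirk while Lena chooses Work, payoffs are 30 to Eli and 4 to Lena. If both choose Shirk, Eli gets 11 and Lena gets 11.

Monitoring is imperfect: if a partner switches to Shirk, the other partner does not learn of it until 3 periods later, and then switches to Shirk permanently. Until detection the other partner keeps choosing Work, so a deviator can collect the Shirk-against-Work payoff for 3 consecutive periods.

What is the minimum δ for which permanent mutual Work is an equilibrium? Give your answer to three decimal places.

The best deviation is to choose Shirk for all 3 undetected periods, earning 30 each, then 11 forever once detected.
Deviation value: 30(1−δ^3)/(1−δ) + 11δ^3/(1−δ); cooperation value: 21/(1−δ).
IC: 21 ≥ 30(1−δ^3) + 11δ^3 = 30 − 19δ^3.
So δ^3 ≥ 9/19, giving δ ≥ (9/19)^(1/3) ≈ 0.780.

0.780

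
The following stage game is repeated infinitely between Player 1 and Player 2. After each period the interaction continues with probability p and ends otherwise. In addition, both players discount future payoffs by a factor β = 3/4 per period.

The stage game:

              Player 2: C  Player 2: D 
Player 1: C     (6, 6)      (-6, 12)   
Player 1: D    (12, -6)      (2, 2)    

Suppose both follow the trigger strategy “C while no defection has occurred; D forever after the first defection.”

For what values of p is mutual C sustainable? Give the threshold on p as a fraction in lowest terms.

4/5

With continuation probability p and discount β, the effective per-period discount factor is βp.
Grim-trigger IC: βp ≥ (12−6)/(12−2) = 3/5.
So p ≥ (3/5)/(3/4) = 4/5.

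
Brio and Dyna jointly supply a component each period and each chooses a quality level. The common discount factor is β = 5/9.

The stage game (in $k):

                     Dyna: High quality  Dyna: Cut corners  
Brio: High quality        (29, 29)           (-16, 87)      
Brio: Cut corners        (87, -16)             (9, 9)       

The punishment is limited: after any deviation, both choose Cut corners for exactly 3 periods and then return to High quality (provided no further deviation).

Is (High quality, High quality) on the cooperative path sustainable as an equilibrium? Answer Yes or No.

IC: β+…+β^3 ≥ (87−29)/(29−9) = 29/10.
At β = 5/9: partial sum = 1.0357 < 2.9000. Cooperation not sustainable.

No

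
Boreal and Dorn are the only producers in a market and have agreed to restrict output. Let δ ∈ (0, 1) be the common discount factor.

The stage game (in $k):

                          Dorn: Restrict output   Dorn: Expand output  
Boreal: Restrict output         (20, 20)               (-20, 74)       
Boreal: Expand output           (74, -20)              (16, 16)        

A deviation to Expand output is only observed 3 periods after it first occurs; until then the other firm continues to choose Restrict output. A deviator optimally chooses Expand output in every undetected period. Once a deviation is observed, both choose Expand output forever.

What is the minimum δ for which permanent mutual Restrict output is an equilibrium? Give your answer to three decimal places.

The best deviation is to choose Expand output for all 3 undetected periods, earning 74 each, then 16 forever once detected.
Deviation value: 74(1−δ^3)/(1−δ) + 16δ^3/(1−δ); cooperation value: 20/(1−δ).
IC: 20 ≥ 74(1−δ^3) + 16δ^3 = 74 − 58δ^3.
So δ^3 ≥ 54/58 = 27/29, giving δ ≥ (27/29)^(1/3) ≈ 0.976.

0.976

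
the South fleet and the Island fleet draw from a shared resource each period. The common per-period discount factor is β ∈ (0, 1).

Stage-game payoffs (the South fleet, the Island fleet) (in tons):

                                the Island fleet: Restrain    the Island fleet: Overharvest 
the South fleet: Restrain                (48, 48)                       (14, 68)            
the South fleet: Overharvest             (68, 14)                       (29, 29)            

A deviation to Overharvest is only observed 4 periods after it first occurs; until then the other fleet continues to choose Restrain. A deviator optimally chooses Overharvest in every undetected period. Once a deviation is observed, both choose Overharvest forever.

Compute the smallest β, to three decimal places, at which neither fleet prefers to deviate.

Deviating for the 4 undetected periods gains 68−48 = 20 per period over cooperation, then loses 48−29 = 19 per period forever once punishment starts.
Gain: 20(1 + β + … + β^3); loss: 19·β^4/(1−β).
No profitable deviation ⇔ 20(1−β^4) ≤ 19·β^4, i.e. β^4 ≥ 20/(20+19) = 20/39.
Hence β ≥ (20/39)^(1/4) ≈ 0.846.

0.846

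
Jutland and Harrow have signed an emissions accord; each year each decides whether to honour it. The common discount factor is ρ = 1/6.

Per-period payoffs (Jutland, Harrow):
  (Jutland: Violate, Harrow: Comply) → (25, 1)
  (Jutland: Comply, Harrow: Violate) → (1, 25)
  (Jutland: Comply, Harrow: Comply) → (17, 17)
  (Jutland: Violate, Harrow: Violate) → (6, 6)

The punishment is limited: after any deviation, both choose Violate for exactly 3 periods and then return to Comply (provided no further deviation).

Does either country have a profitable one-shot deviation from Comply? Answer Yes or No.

Comparing payoff streams over the 4 periods until play realigns: cooperate → 17(1+ρ+…+ρ^3); deviate → 25 + 6(ρ+…+ρ^3).
Cooperation is sustained iff (17−6)(ρ+…+ρ^3) ≥ 25−17.
ρ+…+ρ^3 = 1/6·(1−(1/6)^3)/(1−1/6) = 0.1991, and (25−17)/(17−6) = 0.7273.
0.1991 < 0.7273, so cooperation is not sustainable.

Yes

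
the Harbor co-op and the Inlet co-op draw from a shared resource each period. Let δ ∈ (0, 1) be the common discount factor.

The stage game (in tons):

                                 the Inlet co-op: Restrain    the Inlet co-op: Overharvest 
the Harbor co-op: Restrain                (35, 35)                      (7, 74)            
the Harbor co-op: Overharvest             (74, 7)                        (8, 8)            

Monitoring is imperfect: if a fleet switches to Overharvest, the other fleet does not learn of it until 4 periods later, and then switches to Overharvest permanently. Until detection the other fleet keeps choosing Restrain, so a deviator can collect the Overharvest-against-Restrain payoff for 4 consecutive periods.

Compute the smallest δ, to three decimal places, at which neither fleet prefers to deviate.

Deviating for the 4 undetected periods gains 74−35 = 39 per period over cooperation, then loses 35−8 = 27 per period forever once punishment starts.
Gain: 39(1 + δ + … + δ^3); loss: 27·δ^4/(1−δ).
No profitable deviation ⇔ 39(1−δ^4) ≤ 27·δ^4, i.e. δ^4 ≥ 39/(39+27) = 13/22.
Hence δ ≥ (13/22)^(1/4) ≈ 0.877.

0.877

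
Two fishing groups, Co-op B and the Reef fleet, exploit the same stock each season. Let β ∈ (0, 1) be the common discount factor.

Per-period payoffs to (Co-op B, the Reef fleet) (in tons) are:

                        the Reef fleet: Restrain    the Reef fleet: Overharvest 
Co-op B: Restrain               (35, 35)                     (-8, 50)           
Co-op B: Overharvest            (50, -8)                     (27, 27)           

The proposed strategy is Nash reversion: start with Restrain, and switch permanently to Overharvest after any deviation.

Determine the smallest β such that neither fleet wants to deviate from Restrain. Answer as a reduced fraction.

15/23

35/(1−β) ≥ 50 + 27β/(1−β)
35 ≥ 50 − 23β
β ≥ 15/23.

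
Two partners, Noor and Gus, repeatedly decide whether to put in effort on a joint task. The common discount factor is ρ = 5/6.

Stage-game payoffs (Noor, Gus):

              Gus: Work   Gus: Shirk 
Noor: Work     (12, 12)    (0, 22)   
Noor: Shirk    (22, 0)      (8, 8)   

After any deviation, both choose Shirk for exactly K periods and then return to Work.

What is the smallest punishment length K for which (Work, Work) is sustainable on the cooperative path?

Need Σ_{k=1}^{K} ρ^k ≥ (22−12)/(12−8) = 2.5000 at ρ = 5/6.
At K = 3 the sum is 2.1065 < 2.5000; at K = 4 it is 2.5887 ≥ 2.5000.
So the minimum punishment length is K = 4.

4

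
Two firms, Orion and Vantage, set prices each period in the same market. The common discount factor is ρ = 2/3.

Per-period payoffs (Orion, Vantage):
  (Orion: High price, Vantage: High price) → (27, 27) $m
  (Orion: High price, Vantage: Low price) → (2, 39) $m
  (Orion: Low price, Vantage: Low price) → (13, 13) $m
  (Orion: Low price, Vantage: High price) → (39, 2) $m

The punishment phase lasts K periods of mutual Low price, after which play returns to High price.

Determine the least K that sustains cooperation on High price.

2

Need Σ_{k=1}^{K} ρ^k ≥ (39−27)/(27−13) = 0.8571 at ρ = 2/3.
At K = 1 the sum is 0.6667 < 0.8571; at K = 2 it is 1.1111 ≥ 0.8571.
So the minimum punishment length is K = 2.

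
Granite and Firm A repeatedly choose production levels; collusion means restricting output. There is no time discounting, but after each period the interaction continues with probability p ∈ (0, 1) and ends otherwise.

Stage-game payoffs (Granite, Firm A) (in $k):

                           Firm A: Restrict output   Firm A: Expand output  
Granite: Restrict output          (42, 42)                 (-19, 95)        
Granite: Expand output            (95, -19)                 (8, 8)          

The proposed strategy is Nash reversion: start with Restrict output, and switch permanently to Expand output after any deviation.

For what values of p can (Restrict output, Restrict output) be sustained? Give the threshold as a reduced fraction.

With no time discounting, the continuation probability p plays the role of the discount factor.
Grim-trigger IC: 42/(1−p) ≥ 95 + 8p/(1−p) ⇒ p ≥ (95−42)/(95−8) = 53/87.

53/87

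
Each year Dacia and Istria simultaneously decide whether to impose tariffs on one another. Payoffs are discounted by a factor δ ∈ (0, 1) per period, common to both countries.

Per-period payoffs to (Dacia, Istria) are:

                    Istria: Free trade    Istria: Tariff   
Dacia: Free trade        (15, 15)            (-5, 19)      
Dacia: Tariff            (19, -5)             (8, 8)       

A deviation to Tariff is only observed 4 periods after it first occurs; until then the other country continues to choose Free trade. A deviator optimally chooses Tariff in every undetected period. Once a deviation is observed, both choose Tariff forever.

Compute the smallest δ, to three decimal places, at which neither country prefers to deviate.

0.777

The best deviation is to choose Tariff for all 4 undetected periods, earning 19 each, then 8 forever once detected.
Deviation value: 19(1−δ^4)/(1−δ) + 8δ^4/(1−δ); cooperation value: 15/(1−δ).
IC: 15 ≥ 19(1−δ^4) + 8δ^4 = 19 − 11δ^4.
So δ^4 ≥ 4/11, giving δ ≥ (4/11)^(1/4) ≈ 0.777.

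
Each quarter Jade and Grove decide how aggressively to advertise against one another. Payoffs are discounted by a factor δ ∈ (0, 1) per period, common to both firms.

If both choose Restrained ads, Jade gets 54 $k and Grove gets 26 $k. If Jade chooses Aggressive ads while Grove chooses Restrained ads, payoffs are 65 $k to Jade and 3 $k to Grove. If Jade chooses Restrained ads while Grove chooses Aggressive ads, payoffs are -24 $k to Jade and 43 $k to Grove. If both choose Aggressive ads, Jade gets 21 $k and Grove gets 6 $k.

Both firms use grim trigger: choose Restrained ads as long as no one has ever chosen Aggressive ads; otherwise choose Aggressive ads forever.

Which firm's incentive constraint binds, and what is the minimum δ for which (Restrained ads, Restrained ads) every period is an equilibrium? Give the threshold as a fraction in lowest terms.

For Jade: deviation gain 65−54 = 11, per-period punishment loss 54−21 = 33. IC gives δ ≥ 11/44 = 1/4.
For Grove: gain 17, loss 20 per period, so δ ≥ 17/37.
The tighter constraint is Grove's, so cooperation needs δ ≥ 17/37.

Grove; δ ≥ 17/37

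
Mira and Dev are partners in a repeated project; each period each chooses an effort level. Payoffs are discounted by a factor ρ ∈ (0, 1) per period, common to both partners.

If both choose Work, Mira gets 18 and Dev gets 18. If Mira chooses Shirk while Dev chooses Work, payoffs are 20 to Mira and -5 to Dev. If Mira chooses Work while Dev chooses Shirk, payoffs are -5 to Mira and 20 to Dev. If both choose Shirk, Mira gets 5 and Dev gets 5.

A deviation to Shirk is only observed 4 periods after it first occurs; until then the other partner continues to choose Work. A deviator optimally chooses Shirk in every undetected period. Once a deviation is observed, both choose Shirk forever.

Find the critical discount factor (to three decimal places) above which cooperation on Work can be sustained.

The best deviation is to choose Shirk for all 4 undetected periods, earning 20 each, then 5 forever once detected.
Deviation value: 20(1−ρ^4)/(1−ρ) + 5ρ^4/(1−ρ); cooperation value: 18/(1−ρ).
IC: 18 ≥ 20(1−ρ^4) + 5ρ^4 = 20 − 15ρ^4.
So ρ^4 ≥ 2/15, giving ρ ≥ (2/15)^(1/4) ≈ 0.604.

0.604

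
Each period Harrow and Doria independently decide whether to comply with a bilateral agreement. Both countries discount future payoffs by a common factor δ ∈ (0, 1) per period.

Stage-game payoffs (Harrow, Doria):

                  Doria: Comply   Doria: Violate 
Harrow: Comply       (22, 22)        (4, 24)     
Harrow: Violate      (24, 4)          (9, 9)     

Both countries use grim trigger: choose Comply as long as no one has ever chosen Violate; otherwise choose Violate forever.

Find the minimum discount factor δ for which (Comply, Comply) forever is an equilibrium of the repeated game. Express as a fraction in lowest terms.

2/15

Under grim trigger the critical discount factor is (T−C)/(T−P) with T = 24, C = 22, P = 9.
δ* = (24−22)/(24−9) = 2/15.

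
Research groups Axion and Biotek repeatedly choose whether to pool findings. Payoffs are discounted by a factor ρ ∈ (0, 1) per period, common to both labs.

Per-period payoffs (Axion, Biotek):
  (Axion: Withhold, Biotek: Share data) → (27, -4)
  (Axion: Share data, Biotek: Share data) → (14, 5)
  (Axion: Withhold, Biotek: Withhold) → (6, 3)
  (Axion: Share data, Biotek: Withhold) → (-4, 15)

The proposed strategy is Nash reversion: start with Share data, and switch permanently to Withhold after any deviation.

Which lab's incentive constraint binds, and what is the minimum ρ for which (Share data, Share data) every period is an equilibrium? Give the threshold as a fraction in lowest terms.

Biotek; ρ ≥ 5/6

For Axion: deviation gain 27−14 = 13, per-period punishment loss 14−6 = 8. IC gives ρ ≥ 13/21.
For Biotek: gain 10, loss 2 per period, so ρ ≥ 10/12 = 5/6.
The tighter constraint is Biotek's, so cooperation needs ρ ≥ 5/6.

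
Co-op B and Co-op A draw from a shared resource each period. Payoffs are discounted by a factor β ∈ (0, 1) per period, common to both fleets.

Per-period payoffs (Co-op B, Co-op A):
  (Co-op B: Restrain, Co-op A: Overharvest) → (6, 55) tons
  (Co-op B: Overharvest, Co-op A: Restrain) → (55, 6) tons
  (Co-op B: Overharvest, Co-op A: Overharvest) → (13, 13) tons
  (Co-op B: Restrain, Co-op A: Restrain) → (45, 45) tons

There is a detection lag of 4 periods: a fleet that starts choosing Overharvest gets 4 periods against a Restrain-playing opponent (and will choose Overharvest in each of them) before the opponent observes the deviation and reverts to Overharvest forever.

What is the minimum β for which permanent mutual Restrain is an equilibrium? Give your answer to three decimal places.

0.699

The best deviation is to choose Overharvest for all 4 undetected periods, earning 55 each, then 13 forever once detected.
Deviation value: 55(1−β^4)/(1−β) + 13β^4/(1−β); cooperation value: 45/(1−β).
IC: 45 ≥ 55(1−β^4) + 13β^4 = 55 − 42β^4.
So β^4 ≥ 10/42 = 5/21, giving β ≥ (5/21)^(1/4) ≈ 0.699.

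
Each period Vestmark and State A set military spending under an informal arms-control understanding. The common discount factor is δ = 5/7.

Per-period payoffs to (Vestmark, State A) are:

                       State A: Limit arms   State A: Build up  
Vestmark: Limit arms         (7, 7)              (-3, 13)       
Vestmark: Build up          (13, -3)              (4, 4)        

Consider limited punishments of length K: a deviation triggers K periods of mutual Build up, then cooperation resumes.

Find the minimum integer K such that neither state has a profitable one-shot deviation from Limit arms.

5

IC: δ(1−δ^K)/(1−δ) ≥ (13−7)/(7−4) = 2.
With δ = 5/7: need 1 − δ^K ≥ 2·(1−5/7)/(5/7), i.e. δ^K ≤ 0.2000.
Since (5/7)^4 = 0.2603 and (5/7)^5 = 0.1859, the smallest such K is 5.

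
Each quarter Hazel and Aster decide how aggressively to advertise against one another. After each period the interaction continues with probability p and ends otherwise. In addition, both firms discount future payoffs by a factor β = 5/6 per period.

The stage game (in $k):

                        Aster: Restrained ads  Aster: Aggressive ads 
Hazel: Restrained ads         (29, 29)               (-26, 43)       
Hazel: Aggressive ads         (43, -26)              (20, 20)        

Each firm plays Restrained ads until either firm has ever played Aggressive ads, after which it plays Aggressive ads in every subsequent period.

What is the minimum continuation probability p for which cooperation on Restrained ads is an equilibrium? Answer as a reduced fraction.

Expected continuation weight on next period's payoff is β·p = 5/6·p, which plays the role of the discount factor.
Cooperation requires 5/6·p ≥ (43−29)/(43−20) = 14/23, hence p ≥ 84/115.

84/115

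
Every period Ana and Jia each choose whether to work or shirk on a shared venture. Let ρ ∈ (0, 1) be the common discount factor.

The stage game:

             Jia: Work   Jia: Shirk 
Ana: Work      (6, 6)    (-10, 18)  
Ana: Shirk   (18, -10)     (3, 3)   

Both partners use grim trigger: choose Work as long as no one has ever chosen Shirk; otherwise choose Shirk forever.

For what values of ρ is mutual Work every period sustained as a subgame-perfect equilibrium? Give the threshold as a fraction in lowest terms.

One-period gain from deviating is 18 − 6 = 12. The loss is 6 − 3 = 3 in every subsequent period, with present value 3·ρ/(1−ρ).
Deviation is unprofitable when 3·ρ/(1−ρ) ≥ 12, i.e. ρ/(1−ρ) ≥ 4.
Equivalently ρ ≥ 12/(12+3) = 4/5.

4/5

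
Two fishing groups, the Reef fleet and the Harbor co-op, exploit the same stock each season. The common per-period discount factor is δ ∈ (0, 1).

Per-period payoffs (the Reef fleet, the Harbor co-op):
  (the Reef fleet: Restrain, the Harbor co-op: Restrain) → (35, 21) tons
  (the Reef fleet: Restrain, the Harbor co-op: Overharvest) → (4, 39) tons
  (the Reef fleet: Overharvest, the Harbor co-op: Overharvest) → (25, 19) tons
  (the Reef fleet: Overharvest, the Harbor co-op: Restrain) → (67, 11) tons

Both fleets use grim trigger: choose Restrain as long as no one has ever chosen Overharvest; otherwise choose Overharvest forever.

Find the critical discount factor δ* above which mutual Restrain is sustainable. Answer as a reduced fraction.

9/10

For the Reef fleet: deviation gain 67−35 = 32, per-period punishment loss 35−25 = 10. IC gives δ ≥ 32/42 = 16/21.
For the Harbor co-op: gain 18, loss 2 per period, so δ ≥ 18/20 = 9/10.
The tighter constraint is the Harbor co-op's, so cooperation needs δ ≥ 9/10.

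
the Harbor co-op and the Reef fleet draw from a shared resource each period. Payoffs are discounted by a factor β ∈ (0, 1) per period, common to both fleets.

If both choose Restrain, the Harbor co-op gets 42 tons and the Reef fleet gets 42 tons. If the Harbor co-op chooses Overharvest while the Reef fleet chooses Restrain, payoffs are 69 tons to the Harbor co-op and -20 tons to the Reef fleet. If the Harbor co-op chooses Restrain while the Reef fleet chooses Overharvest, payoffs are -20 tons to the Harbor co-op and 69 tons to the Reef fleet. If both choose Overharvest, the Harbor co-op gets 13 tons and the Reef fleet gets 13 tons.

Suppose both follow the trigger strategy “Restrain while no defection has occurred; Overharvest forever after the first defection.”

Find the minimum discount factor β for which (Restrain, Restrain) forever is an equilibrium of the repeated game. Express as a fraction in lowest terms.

Under grim trigger the critical discount factor is (T−C)/(T−P) with T = 69, C = 42, P = 13.
β* = (69−42)/(69−13) = 27/56.

27/56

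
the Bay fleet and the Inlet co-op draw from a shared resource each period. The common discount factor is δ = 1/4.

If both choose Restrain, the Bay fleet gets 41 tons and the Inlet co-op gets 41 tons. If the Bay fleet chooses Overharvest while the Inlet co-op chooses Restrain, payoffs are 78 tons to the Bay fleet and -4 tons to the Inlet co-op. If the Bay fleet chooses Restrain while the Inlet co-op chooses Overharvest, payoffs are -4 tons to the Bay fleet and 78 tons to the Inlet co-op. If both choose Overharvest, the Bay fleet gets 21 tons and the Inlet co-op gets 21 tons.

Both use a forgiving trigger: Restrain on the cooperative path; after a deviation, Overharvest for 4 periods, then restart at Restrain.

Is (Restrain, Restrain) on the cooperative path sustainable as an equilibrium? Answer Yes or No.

IC: δ+…+δ^4 ≥ (78−41)/(41−21) = 37/20.
At δ = 1/4: partial sum = 0.3320 < 1.8500. Cooperation not sustainable.

No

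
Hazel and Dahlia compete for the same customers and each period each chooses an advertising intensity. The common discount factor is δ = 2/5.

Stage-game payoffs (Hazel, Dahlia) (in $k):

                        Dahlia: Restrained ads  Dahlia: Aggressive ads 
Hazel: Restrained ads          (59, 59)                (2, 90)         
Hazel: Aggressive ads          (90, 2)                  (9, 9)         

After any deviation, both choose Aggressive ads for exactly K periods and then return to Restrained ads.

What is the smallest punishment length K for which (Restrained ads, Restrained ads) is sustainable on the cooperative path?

IC: δ(1−δ^K)/(1−δ) ≥ (90−59)/(59−9) = 31/50.
With δ = 2/5: need 1 − δ^K ≥ 31/50·(1−2/5)/(2/5), i.e. δ^K ≤ 0.0700.
Since (2/5)^2 = 0.1600 and (2/5)^3 = 0.0640, the smallest such K is 3.

3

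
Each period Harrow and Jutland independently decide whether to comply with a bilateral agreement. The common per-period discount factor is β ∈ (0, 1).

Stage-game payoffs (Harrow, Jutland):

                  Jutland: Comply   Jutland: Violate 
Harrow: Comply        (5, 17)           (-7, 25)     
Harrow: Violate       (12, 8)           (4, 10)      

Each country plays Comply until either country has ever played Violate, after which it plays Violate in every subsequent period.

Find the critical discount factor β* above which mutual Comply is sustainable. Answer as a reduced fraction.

Harrow's threshold: (12−5)/(12−4) = 7/8.
Jutland's threshold: (25−17)/(25−10) = 8/15.
7/8 > 8/15, so Harrow binds and β* = 7/8.

7/8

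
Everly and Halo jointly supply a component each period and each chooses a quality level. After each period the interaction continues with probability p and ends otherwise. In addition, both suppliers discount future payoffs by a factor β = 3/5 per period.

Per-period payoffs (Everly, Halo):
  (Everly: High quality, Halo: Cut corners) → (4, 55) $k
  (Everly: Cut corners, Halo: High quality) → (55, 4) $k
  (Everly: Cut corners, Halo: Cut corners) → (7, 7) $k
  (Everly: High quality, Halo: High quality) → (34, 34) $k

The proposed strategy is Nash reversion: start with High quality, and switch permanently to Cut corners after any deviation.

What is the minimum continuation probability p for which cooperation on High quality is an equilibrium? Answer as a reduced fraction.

35/48

Expected continuation weight on next period's payoff is β·p = 3/5·p, which plays the role of the discount factor.
Cooperation requires 3/5·p ≥ (55−34)/(55−7) = 7/16, hence p ≥ 35/48.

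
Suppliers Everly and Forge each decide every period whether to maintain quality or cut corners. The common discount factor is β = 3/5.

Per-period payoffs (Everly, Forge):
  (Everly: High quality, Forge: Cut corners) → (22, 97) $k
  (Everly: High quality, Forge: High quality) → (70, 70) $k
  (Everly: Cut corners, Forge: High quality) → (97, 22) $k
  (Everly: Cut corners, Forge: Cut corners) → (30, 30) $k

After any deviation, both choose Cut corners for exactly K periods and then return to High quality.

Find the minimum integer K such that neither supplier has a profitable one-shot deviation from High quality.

Need Σ_{k=1}^{K} β^k ≥ (97−70)/(70−30) = 0.6750 at β = 3/5.
At K = 1 the sum is 0.6000 < 0.6750; at K = 2 it is 0.9600 ≥ 0.6750.
So the minimum punishment length is K = 2.

2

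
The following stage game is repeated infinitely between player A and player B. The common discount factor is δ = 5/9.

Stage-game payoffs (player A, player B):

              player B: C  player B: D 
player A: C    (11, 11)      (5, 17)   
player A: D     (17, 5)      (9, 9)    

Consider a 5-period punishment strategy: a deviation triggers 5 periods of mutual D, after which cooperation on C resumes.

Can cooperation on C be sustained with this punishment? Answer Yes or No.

IC: δ+…+δ^5 ≥ (17−11)/(11−9) = 3.
At δ = 5/9: partial sum = 1.1838 < 3.0000. Cooperation not sustainable.

No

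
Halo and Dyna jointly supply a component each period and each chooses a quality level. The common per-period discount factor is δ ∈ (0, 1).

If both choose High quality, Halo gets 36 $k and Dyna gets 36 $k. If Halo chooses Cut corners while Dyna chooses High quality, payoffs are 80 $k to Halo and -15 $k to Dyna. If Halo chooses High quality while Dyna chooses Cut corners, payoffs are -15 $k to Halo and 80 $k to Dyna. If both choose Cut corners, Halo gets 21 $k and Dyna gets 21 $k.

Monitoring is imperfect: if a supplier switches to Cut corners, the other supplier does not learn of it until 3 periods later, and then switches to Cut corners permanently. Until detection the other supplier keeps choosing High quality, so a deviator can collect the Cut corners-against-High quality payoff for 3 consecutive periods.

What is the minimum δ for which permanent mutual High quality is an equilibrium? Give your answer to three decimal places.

0.907

A deviator earns 80 for 3 periods, then 21 forever; cooperating earns 36 forever. Multiplying the IC by (1−δ):
36 ≥ 80(1−δ^3) + 21δ^3, so 59·δ^3 ≥ 44 and δ^3 ≥ 44/59.
δ ≥ (44/59)^(1/3) ≈ 0.907.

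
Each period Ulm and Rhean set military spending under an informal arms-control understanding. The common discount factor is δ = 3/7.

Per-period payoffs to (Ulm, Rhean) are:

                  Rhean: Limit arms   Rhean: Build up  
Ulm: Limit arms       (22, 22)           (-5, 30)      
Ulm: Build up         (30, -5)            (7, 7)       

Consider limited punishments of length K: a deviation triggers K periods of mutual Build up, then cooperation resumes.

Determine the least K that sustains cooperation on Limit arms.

2

Need Σ_{k=1}^{K} δ^k ≥ (30−22)/(22−7) = 0.5333 at δ = 3/7.
At K = 1 the sum is 0.4286 < 0.5333; at K = 2 it is 0.6122 ≥ 0.5333.
So the minimum punishment length is K = 2.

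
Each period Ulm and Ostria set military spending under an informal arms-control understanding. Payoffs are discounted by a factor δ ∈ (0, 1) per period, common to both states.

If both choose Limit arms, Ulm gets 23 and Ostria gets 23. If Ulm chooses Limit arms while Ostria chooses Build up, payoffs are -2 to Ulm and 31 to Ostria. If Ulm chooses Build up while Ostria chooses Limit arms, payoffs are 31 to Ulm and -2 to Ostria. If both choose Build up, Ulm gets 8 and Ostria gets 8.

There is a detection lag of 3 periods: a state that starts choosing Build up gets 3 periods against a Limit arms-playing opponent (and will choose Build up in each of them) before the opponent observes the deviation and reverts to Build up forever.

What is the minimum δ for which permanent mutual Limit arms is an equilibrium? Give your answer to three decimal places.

0.703

The best deviation is to choose Build up for all 3 undetected periods, earning 31 each, then 8 forever once detected.
Deviation value: 31(1−δ^3)/(1−δ) + 8δ^3/(1−δ); cooperation value: 23/(1−δ).
IC: 23 ≥ 31(1−δ^3) + 8δ^3 = 31 − 23δ^3.
So δ^3 ≥ 8/23, giving δ ≥ (8/23)^(1/3) ≈ 0.703.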